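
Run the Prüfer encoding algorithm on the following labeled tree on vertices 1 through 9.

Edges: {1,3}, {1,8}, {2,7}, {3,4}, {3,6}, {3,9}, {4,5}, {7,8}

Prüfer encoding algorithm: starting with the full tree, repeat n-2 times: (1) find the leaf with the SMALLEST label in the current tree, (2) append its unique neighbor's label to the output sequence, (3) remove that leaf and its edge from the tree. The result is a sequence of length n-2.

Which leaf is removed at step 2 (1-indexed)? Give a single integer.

Answer: 5

Derivation:
Step 1: current leaves = {2,5,6,9}. Remove leaf 2 (neighbor: 7).
Step 2: current leaves = {5,6,7,9}. Remove leaf 5 (neighbor: 4).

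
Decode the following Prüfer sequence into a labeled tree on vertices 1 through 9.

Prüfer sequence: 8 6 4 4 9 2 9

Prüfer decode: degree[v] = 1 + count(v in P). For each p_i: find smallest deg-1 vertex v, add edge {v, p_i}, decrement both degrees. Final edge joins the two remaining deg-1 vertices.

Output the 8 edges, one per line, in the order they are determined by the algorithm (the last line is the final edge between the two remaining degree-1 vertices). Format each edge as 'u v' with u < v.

Initial degrees: {1:1, 2:2, 3:1, 4:3, 5:1, 6:2, 7:1, 8:2, 9:3}
Step 1: smallest deg-1 vertex = 1, p_1 = 8. Add edge {1,8}. Now deg[1]=0, deg[8]=1.
Step 2: smallest deg-1 vertex = 3, p_2 = 6. Add edge {3,6}. Now deg[3]=0, deg[6]=1.
Step 3: smallest deg-1 vertex = 5, p_3 = 4. Add edge {4,5}. Now deg[5]=0, deg[4]=2.
Step 4: smallest deg-1 vertex = 6, p_4 = 4. Add edge {4,6}. Now deg[6]=0, deg[4]=1.
Step 5: smallest deg-1 vertex = 4, p_5 = 9. Add edge {4,9}. Now deg[4]=0, deg[9]=2.
Step 6: smallest deg-1 vertex = 7, p_6 = 2. Add edge {2,7}. Now deg[7]=0, deg[2]=1.
Step 7: smallest deg-1 vertex = 2, p_7 = 9. Add edge {2,9}. Now deg[2]=0, deg[9]=1.
Final: two remaining deg-1 vertices are 8, 9. Add edge {8,9}.

Answer: 1 8
3 6
4 5
4 6
4 9
2 7
2 9
8 9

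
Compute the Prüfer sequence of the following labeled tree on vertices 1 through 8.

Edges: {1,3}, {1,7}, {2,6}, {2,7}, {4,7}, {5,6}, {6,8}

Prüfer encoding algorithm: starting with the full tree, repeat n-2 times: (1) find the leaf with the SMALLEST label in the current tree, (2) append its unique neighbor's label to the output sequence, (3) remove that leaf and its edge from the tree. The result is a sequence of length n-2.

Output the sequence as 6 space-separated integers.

Answer: 1 7 7 6 2 6

Derivation:
Step 1: leaves = {3,4,5,8}. Remove smallest leaf 3, emit neighbor 1.
Step 2: leaves = {1,4,5,8}. Remove smallest leaf 1, emit neighbor 7.
Step 3: leaves = {4,5,8}. Remove smallest leaf 4, emit neighbor 7.
Step 4: leaves = {5,7,8}. Remove smallest leaf 5, emit neighbor 6.
Step 5: leaves = {7,8}. Remove smallest leaf 7, emit neighbor 2.
Step 6: leaves = {2,8}. Remove smallest leaf 2, emit neighbor 6.
Done: 2 vertices remain (6, 8). Sequence = [1 7 7 6 2 6]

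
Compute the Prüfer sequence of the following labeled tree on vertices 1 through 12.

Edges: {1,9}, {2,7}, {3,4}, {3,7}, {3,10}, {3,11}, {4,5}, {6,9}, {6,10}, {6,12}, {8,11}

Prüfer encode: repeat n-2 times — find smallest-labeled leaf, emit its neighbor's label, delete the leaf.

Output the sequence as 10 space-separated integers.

Step 1: leaves = {1,2,5,8,12}. Remove smallest leaf 1, emit neighbor 9.
Step 2: leaves = {2,5,8,9,12}. Remove smallest leaf 2, emit neighbor 7.
Step 3: leaves = {5,7,8,9,12}. Remove smallest leaf 5, emit neighbor 4.
Step 4: leaves = {4,7,8,9,12}. Remove smallest leaf 4, emit neighbor 3.
Step 5: leaves = {7,8,9,12}. Remove smallest leaf 7, emit neighbor 3.
Step 6: leaves = {8,9,12}. Remove smallest leaf 8, emit neighbor 11.
Step 7: leaves = {9,11,12}. Remove smallest leaf 9, emit neighbor 6.
Step 8: leaves = {11,12}. Remove smallest leaf 11, emit neighbor 3.
Step 9: leaves = {3,12}. Remove smallest leaf 3, emit neighbor 10.
Step 10: leaves = {10,12}. Remove smallest leaf 10, emit neighbor 6.
Done: 2 vertices remain (6, 12). Sequence = [9 7 4 3 3 11 6 3 10 6]

Answer: 9 7 4 3 3 11 6 3 10 6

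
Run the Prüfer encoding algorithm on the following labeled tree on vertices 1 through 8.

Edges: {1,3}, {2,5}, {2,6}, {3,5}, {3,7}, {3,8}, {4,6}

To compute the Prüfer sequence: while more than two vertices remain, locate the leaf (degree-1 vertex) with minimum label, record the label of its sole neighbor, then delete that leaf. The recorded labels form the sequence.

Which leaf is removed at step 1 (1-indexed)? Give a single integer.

Step 1: current leaves = {1,4,7,8}. Remove leaf 1 (neighbor: 3).

Answer: 1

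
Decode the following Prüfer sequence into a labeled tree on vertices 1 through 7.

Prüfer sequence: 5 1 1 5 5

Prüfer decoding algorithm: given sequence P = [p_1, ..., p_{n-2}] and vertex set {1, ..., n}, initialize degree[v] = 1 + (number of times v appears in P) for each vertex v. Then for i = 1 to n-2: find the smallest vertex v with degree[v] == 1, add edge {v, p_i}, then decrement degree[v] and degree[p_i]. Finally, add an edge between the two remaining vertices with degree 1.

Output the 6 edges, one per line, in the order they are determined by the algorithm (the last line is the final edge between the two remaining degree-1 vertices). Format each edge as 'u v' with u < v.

Answer: 2 5
1 3
1 4
1 5
5 6
5 7

Derivation:
Initial degrees: {1:3, 2:1, 3:1, 4:1, 5:4, 6:1, 7:1}
Step 1: smallest deg-1 vertex = 2, p_1 = 5. Add edge {2,5}. Now deg[2]=0, deg[5]=3.
Step 2: smallest deg-1 vertex = 3, p_2 = 1. Add edge {1,3}. Now deg[3]=0, deg[1]=2.
Step 3: smallest deg-1 vertex = 4, p_3 = 1. Add edge {1,4}. Now deg[4]=0, deg[1]=1.
Step 4: smallest deg-1 vertex = 1, p_4 = 5. Add edge {1,5}. Now deg[1]=0, deg[5]=2.
Step 5: smallest deg-1 vertex = 6, p_5 = 5. Add edge {5,6}. Now deg[6]=0, deg[5]=1.
Final: two remaining deg-1 vertices are 5, 7. Add edge {5,7}.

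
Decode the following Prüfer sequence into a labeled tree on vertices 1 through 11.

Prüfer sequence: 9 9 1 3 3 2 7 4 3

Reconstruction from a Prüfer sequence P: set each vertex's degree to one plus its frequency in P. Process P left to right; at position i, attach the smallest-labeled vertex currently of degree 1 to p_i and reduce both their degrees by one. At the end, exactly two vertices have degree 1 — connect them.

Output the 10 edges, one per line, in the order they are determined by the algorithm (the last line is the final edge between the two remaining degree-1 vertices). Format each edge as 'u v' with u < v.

Answer: 5 9
6 9
1 8
1 3
3 9
2 10
2 7
4 7
3 4
3 11

Derivation:
Initial degrees: {1:2, 2:2, 3:4, 4:2, 5:1, 6:1, 7:2, 8:1, 9:3, 10:1, 11:1}
Step 1: smallest deg-1 vertex = 5, p_1 = 9. Add edge {5,9}. Now deg[5]=0, deg[9]=2.
Step 2: smallest deg-1 vertex = 6, p_2 = 9. Add edge {6,9}. Now deg[6]=0, deg[9]=1.
Step 3: smallest deg-1 vertex = 8, p_3 = 1. Add edge {1,8}. Now deg[8]=0, deg[1]=1.
Step 4: smallest deg-1 vertex = 1, p_4 = 3. Add edge {1,3}. Now deg[1]=0, deg[3]=3.
Step 5: smallest deg-1 vertex = 9, p_5 = 3. Add edge {3,9}. Now deg[9]=0, deg[3]=2.
Step 6: smallest deg-1 vertex = 10, p_6 = 2. Add edge {2,10}. Now deg[10]=0, deg[2]=1.
Step 7: smallest deg-1 vertex = 2, p_7 = 7. Add edge {2,7}. Now deg[2]=0, deg[7]=1.
Step 8: smallest deg-1 vertex = 7, p_8 = 4. Add edge {4,7}. Now deg[7]=0, deg[4]=1.
Step 9: smallest deg-1 vertex = 4, p_9 = 3. Add edge {3,4}. Now deg[4]=0, deg[3]=1.
Final: two remaining deg-1 vertices are 3, 11. Add edge {3,11}.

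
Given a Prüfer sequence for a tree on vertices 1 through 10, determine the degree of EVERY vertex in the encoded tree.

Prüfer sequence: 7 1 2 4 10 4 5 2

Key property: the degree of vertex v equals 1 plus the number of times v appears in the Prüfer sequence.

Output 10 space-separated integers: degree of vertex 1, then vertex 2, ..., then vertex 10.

p_1 = 7: count[7] becomes 1
p_2 = 1: count[1] becomes 1
p_3 = 2: count[2] becomes 1
p_4 = 4: count[4] becomes 1
p_5 = 10: count[10] becomes 1
p_6 = 4: count[4] becomes 2
p_7 = 5: count[5] becomes 1
p_8 = 2: count[2] becomes 2
Degrees (1 + count): deg[1]=1+1=2, deg[2]=1+2=3, deg[3]=1+0=1, deg[4]=1+2=3, deg[5]=1+1=2, deg[6]=1+0=1, deg[7]=1+1=2, deg[8]=1+0=1, deg[9]=1+0=1, deg[10]=1+1=2

Answer: 2 3 1 3 2 1 2 1 1 2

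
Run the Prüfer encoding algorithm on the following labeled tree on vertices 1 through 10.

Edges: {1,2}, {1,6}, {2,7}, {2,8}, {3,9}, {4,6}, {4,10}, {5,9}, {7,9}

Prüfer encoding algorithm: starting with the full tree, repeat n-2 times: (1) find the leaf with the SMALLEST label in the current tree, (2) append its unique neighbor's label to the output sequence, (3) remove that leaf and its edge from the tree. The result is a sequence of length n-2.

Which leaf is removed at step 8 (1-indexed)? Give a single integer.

Answer: 6

Derivation:
Step 1: current leaves = {3,5,8,10}. Remove leaf 3 (neighbor: 9).
Step 2: current leaves = {5,8,10}. Remove leaf 5 (neighbor: 9).
Step 3: current leaves = {8,9,10}. Remove leaf 8 (neighbor: 2).
Step 4: current leaves = {9,10}. Remove leaf 9 (neighbor: 7).
Step 5: current leaves = {7,10}. Remove leaf 7 (neighbor: 2).
Step 6: current leaves = {2,10}. Remove leaf 2 (neighbor: 1).
Step 7: current leaves = {1,10}. Remove leaf 1 (neighbor: 6).
Step 8: current leaves = {6,10}. Remove leaf 6 (neighbor: 4).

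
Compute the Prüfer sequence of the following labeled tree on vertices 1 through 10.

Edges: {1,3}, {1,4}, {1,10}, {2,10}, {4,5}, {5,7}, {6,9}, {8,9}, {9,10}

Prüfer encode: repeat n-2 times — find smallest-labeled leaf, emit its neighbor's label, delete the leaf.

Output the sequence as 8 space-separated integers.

Answer: 10 1 9 5 4 1 10 9

Derivation:
Step 1: leaves = {2,3,6,7,8}. Remove smallest leaf 2, emit neighbor 10.
Step 2: leaves = {3,6,7,8}. Remove smallest leaf 3, emit neighbor 1.
Step 3: leaves = {6,7,8}. Remove smallest leaf 6, emit neighbor 9.
Step 4: leaves = {7,8}. Remove smallest leaf 7, emit neighbor 5.
Step 5: leaves = {5,8}. Remove smallest leaf 5, emit neighbor 4.
Step 6: leaves = {4,8}. Remove smallest leaf 4, emit neighbor 1.
Step 7: leaves = {1,8}. Remove smallest leaf 1, emit neighbor 10.
Step 8: leaves = {8,10}. Remove smallest leaf 8, emit neighbor 9.
Done: 2 vertices remain (9, 10). Sequence = [10 1 9 5 4 1 10 9]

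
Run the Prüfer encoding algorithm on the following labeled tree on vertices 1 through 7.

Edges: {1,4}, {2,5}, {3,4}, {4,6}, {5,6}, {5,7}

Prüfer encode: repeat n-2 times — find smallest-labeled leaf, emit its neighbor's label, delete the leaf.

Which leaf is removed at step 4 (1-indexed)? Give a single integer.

Step 1: current leaves = {1,2,3,7}. Remove leaf 1 (neighbor: 4).
Step 2: current leaves = {2,3,7}. Remove leaf 2 (neighbor: 5).
Step 3: current leaves = {3,7}. Remove leaf 3 (neighbor: 4).
Step 4: current leaves = {4,7}. Remove leaf 4 (neighbor: 6).

Answer: 4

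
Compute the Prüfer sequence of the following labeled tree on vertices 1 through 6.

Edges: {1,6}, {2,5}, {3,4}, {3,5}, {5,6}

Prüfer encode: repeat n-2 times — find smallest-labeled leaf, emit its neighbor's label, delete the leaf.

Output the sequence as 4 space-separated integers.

Answer: 6 5 3 5

Derivation:
Step 1: leaves = {1,2,4}. Remove smallest leaf 1, emit neighbor 6.
Step 2: leaves = {2,4,6}. Remove smallest leaf 2, emit neighbor 5.
Step 3: leaves = {4,6}. Remove smallest leaf 4, emit neighbor 3.
Step 4: leaves = {3,6}. Remove smallest leaf 3, emit neighbor 5.
Done: 2 vertices remain (5, 6). Sequence = [6 5 3 5]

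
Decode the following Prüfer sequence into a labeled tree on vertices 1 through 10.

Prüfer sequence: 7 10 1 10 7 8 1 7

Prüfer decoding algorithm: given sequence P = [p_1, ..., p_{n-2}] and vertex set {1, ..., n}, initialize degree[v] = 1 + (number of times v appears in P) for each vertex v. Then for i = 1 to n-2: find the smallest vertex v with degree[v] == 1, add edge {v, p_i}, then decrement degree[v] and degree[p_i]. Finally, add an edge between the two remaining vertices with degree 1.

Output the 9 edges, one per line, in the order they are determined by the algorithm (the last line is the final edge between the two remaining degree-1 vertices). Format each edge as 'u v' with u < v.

Answer: 2 7
3 10
1 4
5 10
6 7
8 9
1 8
1 7
7 10

Derivation:
Initial degrees: {1:3, 2:1, 3:1, 4:1, 5:1, 6:1, 7:4, 8:2, 9:1, 10:3}
Step 1: smallest deg-1 vertex = 2, p_1 = 7. Add edge {2,7}. Now deg[2]=0, deg[7]=3.
Step 2: smallest deg-1 vertex = 3, p_2 = 10. Add edge {3,10}. Now deg[3]=0, deg[10]=2.
Step 3: smallest deg-1 vertex = 4, p_3 = 1. Add edge {1,4}. Now deg[4]=0, deg[1]=2.
Step 4: smallest deg-1 vertex = 5, p_4 = 10. Add edge {5,10}. Now deg[5]=0, deg[10]=1.
Step 5: smallest deg-1 vertex = 6, p_5 = 7. Add edge {6,7}. Now deg[6]=0, deg[7]=2.
Step 6: smallest deg-1 vertex = 9, p_6 = 8. Add edge {8,9}. Now deg[9]=0, deg[8]=1.
Step 7: smallest deg-1 vertex = 8, p_7 = 1. Add edge {1,8}. Now deg[8]=0, deg[1]=1.
Step 8: smallest deg-1 vertex = 1, p_8 = 7. Add edge {1,7}. Now deg[1]=0, deg[7]=1.
Final: two remaining deg-1 vertices are 7, 10. Add edge {7,10}.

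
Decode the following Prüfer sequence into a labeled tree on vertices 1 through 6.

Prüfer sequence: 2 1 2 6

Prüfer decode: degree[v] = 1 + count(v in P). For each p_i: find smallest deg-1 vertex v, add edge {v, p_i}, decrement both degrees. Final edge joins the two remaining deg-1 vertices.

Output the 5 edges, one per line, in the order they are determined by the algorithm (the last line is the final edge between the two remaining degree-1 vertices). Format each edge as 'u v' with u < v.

Initial degrees: {1:2, 2:3, 3:1, 4:1, 5:1, 6:2}
Step 1: smallest deg-1 vertex = 3, p_1 = 2. Add edge {2,3}. Now deg[3]=0, deg[2]=2.
Step 2: smallest deg-1 vertex = 4, p_2 = 1. Add edge {1,4}. Now deg[4]=0, deg[1]=1.
Step 3: smallest deg-1 vertex = 1, p_3 = 2. Add edge {1,2}. Now deg[1]=0, deg[2]=1.
Step 4: smallest deg-1 vertex = 2, p_4 = 6. Add edge {2,6}. Now deg[2]=0, deg[6]=1.
Final: two remaining deg-1 vertices are 5, 6. Add edge {5,6}.

Answer: 2 3
1 4
1 2
2 6
5 6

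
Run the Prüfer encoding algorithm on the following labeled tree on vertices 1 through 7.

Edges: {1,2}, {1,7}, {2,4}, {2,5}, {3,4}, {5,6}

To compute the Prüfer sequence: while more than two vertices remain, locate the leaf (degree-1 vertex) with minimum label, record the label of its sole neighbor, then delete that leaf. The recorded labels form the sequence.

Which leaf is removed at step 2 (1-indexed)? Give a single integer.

Step 1: current leaves = {3,6,7}. Remove leaf 3 (neighbor: 4).
Step 2: current leaves = {4,6,7}. Remove leaf 4 (neighbor: 2).

Answer: 4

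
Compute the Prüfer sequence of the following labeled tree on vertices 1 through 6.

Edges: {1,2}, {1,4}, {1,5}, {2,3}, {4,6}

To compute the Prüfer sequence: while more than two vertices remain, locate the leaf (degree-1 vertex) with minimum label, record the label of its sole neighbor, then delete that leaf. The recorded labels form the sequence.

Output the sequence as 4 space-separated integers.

Answer: 2 1 1 4

Derivation:
Step 1: leaves = {3,5,6}. Remove smallest leaf 3, emit neighbor 2.
Step 2: leaves = {2,5,6}. Remove smallest leaf 2, emit neighbor 1.
Step 3: leaves = {5,6}. Remove smallest leaf 5, emit neighbor 1.
Step 4: leaves = {1,6}. Remove smallest leaf 1, emit neighbor 4.
Done: 2 vertices remain (4, 6). Sequence = [2 1 1 4]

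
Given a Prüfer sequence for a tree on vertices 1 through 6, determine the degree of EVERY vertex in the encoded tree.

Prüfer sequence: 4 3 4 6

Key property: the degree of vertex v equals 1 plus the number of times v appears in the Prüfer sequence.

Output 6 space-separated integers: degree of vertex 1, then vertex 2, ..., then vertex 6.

p_1 = 4: count[4] becomes 1
p_2 = 3: count[3] becomes 1
p_3 = 4: count[4] becomes 2
p_4 = 6: count[6] becomes 1
Degrees (1 + count): deg[1]=1+0=1, deg[2]=1+0=1, deg[3]=1+1=2, deg[4]=1+2=3, deg[5]=1+0=1, deg[6]=1+1=2

Answer: 1 1 2 3 1 2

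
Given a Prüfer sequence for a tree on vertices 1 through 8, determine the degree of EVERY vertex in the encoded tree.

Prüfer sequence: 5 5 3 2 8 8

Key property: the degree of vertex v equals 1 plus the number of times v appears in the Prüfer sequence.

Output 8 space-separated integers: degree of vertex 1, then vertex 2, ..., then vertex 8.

p_1 = 5: count[5] becomes 1
p_2 = 5: count[5] becomes 2
p_3 = 3: count[3] becomes 1
p_4 = 2: count[2] becomes 1
p_5 = 8: count[8] becomes 1
p_6 = 8: count[8] becomes 2
Degrees (1 + count): deg[1]=1+0=1, deg[2]=1+1=2, deg[3]=1+1=2, deg[4]=1+0=1, deg[5]=1+2=3, deg[6]=1+0=1, deg[7]=1+0=1, deg[8]=1+2=3

Answer: 1 2 2 1 3 1 1 3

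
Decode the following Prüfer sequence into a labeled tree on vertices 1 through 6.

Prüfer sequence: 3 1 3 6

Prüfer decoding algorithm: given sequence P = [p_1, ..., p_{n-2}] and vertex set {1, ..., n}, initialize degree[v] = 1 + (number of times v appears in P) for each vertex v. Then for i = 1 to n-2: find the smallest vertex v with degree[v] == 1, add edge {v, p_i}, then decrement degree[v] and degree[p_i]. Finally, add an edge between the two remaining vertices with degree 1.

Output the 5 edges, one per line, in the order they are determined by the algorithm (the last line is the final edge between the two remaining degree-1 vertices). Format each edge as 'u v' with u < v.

Answer: 2 3
1 4
1 3
3 6
5 6

Derivation:
Initial degrees: {1:2, 2:1, 3:3, 4:1, 5:1, 6:2}
Step 1: smallest deg-1 vertex = 2, p_1 = 3. Add edge {2,3}. Now deg[2]=0, deg[3]=2.
Step 2: smallest deg-1 vertex = 4, p_2 = 1. Add edge {1,4}. Now deg[4]=0, deg[1]=1.
Step 3: smallest deg-1 vertex = 1, p_3 = 3. Add edge {1,3}. Now deg[1]=0, deg[3]=1.
Step 4: smallest deg-1 vertex = 3, p_4 = 6. Add edge {3,6}. Now deg[3]=0, deg[6]=1.
Final: two remaining deg-1 vertices are 5, 6. Add edge {5,6}.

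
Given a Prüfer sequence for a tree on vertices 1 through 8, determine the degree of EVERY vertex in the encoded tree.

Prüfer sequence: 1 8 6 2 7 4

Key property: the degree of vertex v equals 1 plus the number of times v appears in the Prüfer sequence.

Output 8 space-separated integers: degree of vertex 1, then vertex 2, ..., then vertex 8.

p_1 = 1: count[1] becomes 1
p_2 = 8: count[8] becomes 1
p_3 = 6: count[6] becomes 1
p_4 = 2: count[2] becomes 1
p_5 = 7: count[7] becomes 1
p_6 = 4: count[4] becomes 1
Degrees (1 + count): deg[1]=1+1=2, deg[2]=1+1=2, deg[3]=1+0=1, deg[4]=1+1=2, deg[5]=1+0=1, deg[6]=1+1=2, deg[7]=1+1=2, deg[8]=1+1=2

Answer: 2 2 1 2 1 2 2 2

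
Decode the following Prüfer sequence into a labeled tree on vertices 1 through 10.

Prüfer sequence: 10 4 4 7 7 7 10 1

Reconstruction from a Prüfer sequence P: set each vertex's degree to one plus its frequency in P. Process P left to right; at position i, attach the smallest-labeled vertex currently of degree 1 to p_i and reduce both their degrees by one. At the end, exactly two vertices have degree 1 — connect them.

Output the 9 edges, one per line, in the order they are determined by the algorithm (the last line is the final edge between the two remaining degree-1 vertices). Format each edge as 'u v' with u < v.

Answer: 2 10
3 4
4 5
4 7
6 7
7 8
7 10
1 9
1 10

Derivation:
Initial degrees: {1:2, 2:1, 3:1, 4:3, 5:1, 6:1, 7:4, 8:1, 9:1, 10:3}
Step 1: smallest deg-1 vertex = 2, p_1 = 10. Add edge {2,10}. Now deg[2]=0, deg[10]=2.
Step 2: smallest deg-1 vertex = 3, p_2 = 4. Add edge {3,4}. Now deg[3]=0, deg[4]=2.
Step 3: smallest deg-1 vertex = 5, p_3 = 4. Add edge {4,5}. Now deg[5]=0, deg[4]=1.
Step 4: smallest deg-1 vertex = 4, p_4 = 7. Add edge {4,7}. Now deg[4]=0, deg[7]=3.
Step 5: smallest deg-1 vertex = 6, p_5 = 7. Add edge {6,7}. Now deg[6]=0, deg[7]=2.
Step 6: smallest deg-1 vertex = 8, p_6 = 7. Add edge {7,8}. Now deg[8]=0, deg[7]=1.
Step 7: smallest deg-1 vertex = 7, p_7 = 10. Add edge {7,10}. Now deg[7]=0, deg[10]=1.
Step 8: smallest deg-1 vertex = 9, p_8 = 1. Add edge {1,9}. Now deg[9]=0, deg[1]=1.
Final: two remaining deg-1 vertices are 1, 10. Add edge {1,10}.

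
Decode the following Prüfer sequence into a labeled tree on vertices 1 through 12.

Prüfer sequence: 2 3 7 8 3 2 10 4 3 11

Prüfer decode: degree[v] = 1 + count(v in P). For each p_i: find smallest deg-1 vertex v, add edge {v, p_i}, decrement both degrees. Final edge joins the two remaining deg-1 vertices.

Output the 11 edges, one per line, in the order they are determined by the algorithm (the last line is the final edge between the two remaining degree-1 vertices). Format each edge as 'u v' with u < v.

Answer: 1 2
3 5
6 7
7 8
3 8
2 9
2 10
4 10
3 4
3 11
11 12

Derivation:
Initial degrees: {1:1, 2:3, 3:4, 4:2, 5:1, 6:1, 7:2, 8:2, 9:1, 10:2, 11:2, 12:1}
Step 1: smallest deg-1 vertex = 1, p_1 = 2. Add edge {1,2}. Now deg[1]=0, deg[2]=2.
Step 2: smallest deg-1 vertex = 5, p_2 = 3. Add edge {3,5}. Now deg[5]=0, deg[3]=3.
Step 3: smallest deg-1 vertex = 6, p_3 = 7. Add edge {6,7}. Now deg[6]=0, deg[7]=1.
Step 4: smallest deg-1 vertex = 7, p_4 = 8. Add edge {7,8}. Now deg[7]=0, deg[8]=1.
Step 5: smallest deg-1 vertex = 8, p_5 = 3. Add edge {3,8}. Now deg[8]=0, deg[3]=2.
Step 6: smallest deg-1 vertex = 9, p_6 = 2. Add edge {2,9}. Now deg[9]=0, deg[2]=1.
Step 7: smallest deg-1 vertex = 2, p_7 = 10. Add edge {2,10}. Now deg[2]=0, deg[10]=1.
Step 8: smallest deg-1 vertex = 10, p_8 = 4. Add edge {4,10}. Now deg[10]=0, deg[4]=1.
Step 9: smallest deg-1 vertex = 4, p_9 = 3. Add edge {3,4}. Now deg[4]=0, deg[3]=1.
Step 10: smallest deg-1 vertex = 3, p_10 = 11. Add edge {3,11}. Now deg[3]=0, deg[11]=1.
Final: two remaining deg-1 vertices are 11, 12. Add edge {11,12}.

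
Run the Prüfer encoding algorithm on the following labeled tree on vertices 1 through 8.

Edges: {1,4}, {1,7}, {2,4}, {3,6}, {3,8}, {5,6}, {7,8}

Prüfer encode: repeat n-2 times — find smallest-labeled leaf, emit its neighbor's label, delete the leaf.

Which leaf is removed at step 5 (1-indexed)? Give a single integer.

Step 1: current leaves = {2,5}. Remove leaf 2 (neighbor: 4).
Step 2: current leaves = {4,5}. Remove leaf 4 (neighbor: 1).
Step 3: current leaves = {1,5}. Remove leaf 1 (neighbor: 7).
Step 4: current leaves = {5,7}. Remove leaf 5 (neighbor: 6).
Step 5: current leaves = {6,7}. Remove leaf 6 (neighbor: 3).

Answer: 6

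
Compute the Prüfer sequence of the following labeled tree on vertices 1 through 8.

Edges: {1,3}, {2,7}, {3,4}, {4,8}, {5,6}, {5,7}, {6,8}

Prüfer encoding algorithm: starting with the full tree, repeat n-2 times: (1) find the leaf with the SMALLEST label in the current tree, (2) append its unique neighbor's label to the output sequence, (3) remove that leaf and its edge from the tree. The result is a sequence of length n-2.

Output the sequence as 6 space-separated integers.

Answer: 3 7 4 8 5 6

Derivation:
Step 1: leaves = {1,2}. Remove smallest leaf 1, emit neighbor 3.
Step 2: leaves = {2,3}. Remove smallest leaf 2, emit neighbor 7.
Step 3: leaves = {3,7}. Remove smallest leaf 3, emit neighbor 4.
Step 4: leaves = {4,7}. Remove smallest leaf 4, emit neighbor 8.
Step 5: leaves = {7,8}. Remove smallest leaf 7, emit neighbor 5.
Step 6: leaves = {5,8}. Remove smallest leaf 5, emit neighbor 6.
Done: 2 vertices remain (6, 8). Sequence = [3 7 4 8 5 6]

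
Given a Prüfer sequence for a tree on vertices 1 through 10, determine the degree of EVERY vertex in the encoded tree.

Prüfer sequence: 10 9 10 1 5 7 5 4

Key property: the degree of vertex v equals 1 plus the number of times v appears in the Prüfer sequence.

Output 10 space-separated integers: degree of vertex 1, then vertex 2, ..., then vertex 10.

Answer: 2 1 1 2 3 1 2 1 2 3

Derivation:
p_1 = 10: count[10] becomes 1
p_2 = 9: count[9] becomes 1
p_3 = 10: count[10] becomes 2
p_4 = 1: count[1] becomes 1
p_5 = 5: count[5] becomes 1
p_6 = 7: count[7] becomes 1
p_7 = 5: count[5] becomes 2
p_8 = 4: count[4] becomes 1
Degrees (1 + count): deg[1]=1+1=2, deg[2]=1+0=1, deg[3]=1+0=1, deg[4]=1+1=2, deg[5]=1+2=3, deg[6]=1+0=1, deg[7]=1+1=2, deg[8]=1+0=1, deg[9]=1+1=2, deg[10]=1+2=3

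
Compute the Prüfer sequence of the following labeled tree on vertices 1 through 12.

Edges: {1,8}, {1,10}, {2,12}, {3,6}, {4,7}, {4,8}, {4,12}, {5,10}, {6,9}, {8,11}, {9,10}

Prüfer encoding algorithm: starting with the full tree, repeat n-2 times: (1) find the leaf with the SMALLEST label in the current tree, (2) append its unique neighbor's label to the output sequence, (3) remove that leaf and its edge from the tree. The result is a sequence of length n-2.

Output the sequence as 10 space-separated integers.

Step 1: leaves = {2,3,5,7,11}. Remove smallest leaf 2, emit neighbor 12.
Step 2: leaves = {3,5,7,11,12}. Remove smallest leaf 3, emit neighbor 6.
Step 3: leaves = {5,6,7,11,12}. Remove smallest leaf 5, emit neighbor 10.
Step 4: leaves = {6,7,11,12}. Remove smallest leaf 6, emit neighbor 9.
Step 5: leaves = {7,9,11,12}. Remove smallest leaf 7, emit neighbor 4.
Step 6: leaves = {9,11,12}. Remove smallest leaf 9, emit neighbor 10.
Step 7: leaves = {10,11,12}. Remove smallest leaf 10, emit neighbor 1.
Step 8: leaves = {1,11,12}. Remove smallest leaf 1, emit neighbor 8.
Step 9: leaves = {11,12}. Remove smallest leaf 11, emit neighbor 8.
Step 10: leaves = {8,12}. Remove smallest leaf 8, emit neighbor 4.
Done: 2 vertices remain (4, 12). Sequence = [12 6 10 9 4 10 1 8 8 4]

Answer: 12 6 10 9 4 10 1 8 8 4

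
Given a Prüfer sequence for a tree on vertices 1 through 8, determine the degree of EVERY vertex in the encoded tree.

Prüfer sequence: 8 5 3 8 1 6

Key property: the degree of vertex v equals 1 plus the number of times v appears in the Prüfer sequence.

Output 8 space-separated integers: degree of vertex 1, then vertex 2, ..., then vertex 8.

Answer: 2 1 2 1 2 2 1 3

Derivation:
p_1 = 8: count[8] becomes 1
p_2 = 5: count[5] becomes 1
p_3 = 3: count[3] becomes 1
p_4 = 8: count[8] becomes 2
p_5 = 1: count[1] becomes 1
p_6 = 6: count[6] becomes 1
Degrees (1 + count): deg[1]=1+1=2, deg[2]=1+0=1, deg[3]=1+1=2, deg[4]=1+0=1, deg[5]=1+1=2, deg[6]=1+1=2, deg[7]=1+0=1, deg[8]=1+2=3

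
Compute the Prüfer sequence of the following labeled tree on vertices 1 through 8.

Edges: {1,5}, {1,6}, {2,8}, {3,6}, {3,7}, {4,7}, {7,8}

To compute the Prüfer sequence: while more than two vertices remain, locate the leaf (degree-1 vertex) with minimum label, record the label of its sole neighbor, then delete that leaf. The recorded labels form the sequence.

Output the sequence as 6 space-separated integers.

Answer: 8 7 1 6 3 7

Derivation:
Step 1: leaves = {2,4,5}. Remove smallest leaf 2, emit neighbor 8.
Step 2: leaves = {4,5,8}. Remove smallest leaf 4, emit neighbor 7.
Step 3: leaves = {5,8}. Remove smallest leaf 5, emit neighbor 1.
Step 4: leaves = {1,8}. Remove smallest leaf 1, emit neighbor 6.
Step 5: leaves = {6,8}. Remove smallest leaf 6, emit neighbor 3.
Step 6: leaves = {3,8}. Remove smallest leaf 3, emit neighbor 7.
Done: 2 vertices remain (7, 8). Sequence = [8 7 1 6 3 7]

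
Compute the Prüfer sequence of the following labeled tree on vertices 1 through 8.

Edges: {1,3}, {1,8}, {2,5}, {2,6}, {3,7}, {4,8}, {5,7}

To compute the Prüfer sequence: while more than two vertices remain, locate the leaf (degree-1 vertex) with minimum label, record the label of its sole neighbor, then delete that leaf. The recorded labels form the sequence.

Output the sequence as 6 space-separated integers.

Step 1: leaves = {4,6}. Remove smallest leaf 4, emit neighbor 8.
Step 2: leaves = {6,8}. Remove smallest leaf 6, emit neighbor 2.
Step 3: leaves = {2,8}. Remove smallest leaf 2, emit neighbor 5.
Step 4: leaves = {5,8}. Remove smallest leaf 5, emit neighbor 7.
Step 5: leaves = {7,8}. Remove smallest leaf 7, emit neighbor 3.
Step 6: leaves = {3,8}. Remove smallest leaf 3, emit neighbor 1.
Done: 2 vertices remain (1, 8). Sequence = [8 2 5 7 3 1]

Answer: 8 2 5 7 3 1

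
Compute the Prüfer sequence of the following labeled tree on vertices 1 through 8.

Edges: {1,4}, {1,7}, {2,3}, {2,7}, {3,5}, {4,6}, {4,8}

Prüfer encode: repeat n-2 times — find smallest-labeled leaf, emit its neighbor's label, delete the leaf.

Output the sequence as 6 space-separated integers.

Step 1: leaves = {5,6,8}. Remove smallest leaf 5, emit neighbor 3.
Step 2: leaves = {3,6,8}. Remove smallest leaf 3, emit neighbor 2.
Step 3: leaves = {2,6,8}. Remove smallest leaf 2, emit neighbor 7.
Step 4: leaves = {6,7,8}. Remove smallest leaf 6, emit neighbor 4.
Step 5: leaves = {7,8}. Remove smallest leaf 7, emit neighbor 1.
Step 6: leaves = {1,8}. Remove smallest leaf 1, emit neighbor 4.
Done: 2 vertices remain (4, 8). Sequence = [3 2 7 4 1 4]

Answer: 3 2 7 4 1 4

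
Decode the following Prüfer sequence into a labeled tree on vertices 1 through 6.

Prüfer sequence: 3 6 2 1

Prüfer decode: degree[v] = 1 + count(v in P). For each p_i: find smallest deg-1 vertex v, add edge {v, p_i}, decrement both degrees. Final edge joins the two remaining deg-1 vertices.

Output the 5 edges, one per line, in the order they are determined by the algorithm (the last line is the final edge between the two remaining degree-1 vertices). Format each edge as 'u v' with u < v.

Initial degrees: {1:2, 2:2, 3:2, 4:1, 5:1, 6:2}
Step 1: smallest deg-1 vertex = 4, p_1 = 3. Add edge {3,4}. Now deg[4]=0, deg[3]=1.
Step 2: smallest deg-1 vertex = 3, p_2 = 6. Add edge {3,6}. Now deg[3]=0, deg[6]=1.
Step 3: smallest deg-1 vertex = 5, p_3 = 2. Add edge {2,5}. Now deg[5]=0, deg[2]=1.
Step 4: smallest deg-1 vertex = 2, p_4 = 1. Add edge {1,2}. Now deg[2]=0, deg[1]=1.
Final: two remaining deg-1 vertices are 1, 6. Add edge {1,6}.

Answer: 3 4
3 6
2 5
1 2
1 6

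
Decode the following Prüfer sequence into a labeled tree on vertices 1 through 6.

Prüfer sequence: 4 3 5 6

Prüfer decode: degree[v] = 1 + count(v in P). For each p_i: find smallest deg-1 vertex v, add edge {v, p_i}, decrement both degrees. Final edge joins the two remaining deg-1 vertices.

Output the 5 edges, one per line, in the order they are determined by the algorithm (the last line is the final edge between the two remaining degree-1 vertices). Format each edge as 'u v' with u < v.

Answer: 1 4
2 3
3 5
4 6
5 6

Derivation:
Initial degrees: {1:1, 2:1, 3:2, 4:2, 5:2, 6:2}
Step 1: smallest deg-1 vertex = 1, p_1 = 4. Add edge {1,4}. Now deg[1]=0, deg[4]=1.
Step 2: smallest deg-1 vertex = 2, p_2 = 3. Add edge {2,3}. Now deg[2]=0, deg[3]=1.
Step 3: smallest deg-1 vertex = 3, p_3 = 5. Add edge {3,5}. Now deg[3]=0, deg[5]=1.
Step 4: smallest deg-1 vertex = 4, p_4 = 6. Add edge {4,6}. Now deg[4]=0, deg[6]=1.
Final: two remaining deg-1 vertices are 5, 6. Add edge {5,6}.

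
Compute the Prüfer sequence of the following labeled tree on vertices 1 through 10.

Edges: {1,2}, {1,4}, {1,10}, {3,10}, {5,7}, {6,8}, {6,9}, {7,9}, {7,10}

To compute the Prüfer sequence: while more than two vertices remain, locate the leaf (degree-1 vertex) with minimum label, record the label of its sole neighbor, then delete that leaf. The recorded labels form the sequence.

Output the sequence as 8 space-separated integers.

Answer: 1 10 1 10 7 6 9 7

Derivation:
Step 1: leaves = {2,3,4,5,8}. Remove smallest leaf 2, emit neighbor 1.
Step 2: leaves = {3,4,5,8}. Remove smallest leaf 3, emit neighbor 10.
Step 3: leaves = {4,5,8}. Remove smallest leaf 4, emit neighbor 1.
Step 4: leaves = {1,5,8}. Remove smallest leaf 1, emit neighbor 10.
Step 5: leaves = {5,8,10}. Remove smallest leaf 5, emit neighbor 7.
Step 6: leaves = {8,10}. Remove smallest leaf 8, emit neighbor 6.
Step 7: leaves = {6,10}. Remove smallest leaf 6, emit neighbor 9.
Step 8: leaves = {9,10}. Remove smallest leaf 9, emit neighbor 7.
Done: 2 vertices remain (7, 10). Sequence = [1 10 1 10 7 6 9 7]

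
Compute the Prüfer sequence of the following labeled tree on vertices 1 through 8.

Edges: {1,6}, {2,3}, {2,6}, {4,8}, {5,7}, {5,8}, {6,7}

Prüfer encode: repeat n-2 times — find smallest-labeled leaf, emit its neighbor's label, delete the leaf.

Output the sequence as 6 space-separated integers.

Answer: 6 2 6 8 7 5

Derivation:
Step 1: leaves = {1,3,4}. Remove smallest leaf 1, emit neighbor 6.
Step 2: leaves = {3,4}. Remove smallest leaf 3, emit neighbor 2.
Step 3: leaves = {2,4}. Remove smallest leaf 2, emit neighbor 6.
Step 4: leaves = {4,6}. Remove smallest leaf 4, emit neighbor 8.
Step 5: leaves = {6,8}. Remove smallest leaf 6, emit neighbor 7.
Step 6: leaves = {7,8}. Remove smallest leaf 7, emit neighbor 5.
Done: 2 vertices remain (5, 8). Sequence = [6 2 6 8 7 5]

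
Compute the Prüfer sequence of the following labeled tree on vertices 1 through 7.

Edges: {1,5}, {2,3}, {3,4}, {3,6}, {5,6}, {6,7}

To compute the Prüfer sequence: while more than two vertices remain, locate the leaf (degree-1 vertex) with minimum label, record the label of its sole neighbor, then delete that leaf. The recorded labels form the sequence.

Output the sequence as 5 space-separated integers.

Answer: 5 3 3 6 6

Derivation:
Step 1: leaves = {1,2,4,7}. Remove smallest leaf 1, emit neighbor 5.
Step 2: leaves = {2,4,5,7}. Remove smallest leaf 2, emit neighbor 3.
Step 3: leaves = {4,5,7}. Remove smallest leaf 4, emit neighbor 3.
Step 4: leaves = {3,5,7}. Remove smallest leaf 3, emit neighbor 6.
Step 5: leaves = {5,7}. Remove smallest leaf 5, emit neighbor 6.
Done: 2 vertices remain (6, 7). Sequence = [5 3 3 6 6]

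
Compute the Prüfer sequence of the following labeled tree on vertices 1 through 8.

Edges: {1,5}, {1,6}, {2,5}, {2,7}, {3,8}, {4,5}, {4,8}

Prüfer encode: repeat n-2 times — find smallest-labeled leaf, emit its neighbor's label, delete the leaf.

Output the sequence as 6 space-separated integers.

Step 1: leaves = {3,6,7}. Remove smallest leaf 3, emit neighbor 8.
Step 2: leaves = {6,7,8}. Remove smallest leaf 6, emit neighbor 1.
Step 3: leaves = {1,7,8}. Remove smallest leaf 1, emit neighbor 5.
Step 4: leaves = {7,8}. Remove smallest leaf 7, emit neighbor 2.
Step 5: leaves = {2,8}. Remove smallest leaf 2, emit neighbor 5.
Step 6: leaves = {5,8}. Remove smallest leaf 5, emit neighbor 4.
Done: 2 vertices remain (4, 8). Sequence = [8 1 5 2 5 4]

Answer: 8 1 5 2 5 4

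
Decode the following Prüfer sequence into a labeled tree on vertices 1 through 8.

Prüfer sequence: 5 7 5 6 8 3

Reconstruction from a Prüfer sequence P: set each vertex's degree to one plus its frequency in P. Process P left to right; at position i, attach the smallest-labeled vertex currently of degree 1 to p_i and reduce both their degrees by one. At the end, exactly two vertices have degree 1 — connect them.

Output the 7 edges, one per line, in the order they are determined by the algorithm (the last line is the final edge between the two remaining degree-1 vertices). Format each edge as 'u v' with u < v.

Initial degrees: {1:1, 2:1, 3:2, 4:1, 5:3, 6:2, 7:2, 8:2}
Step 1: smallest deg-1 vertex = 1, p_1 = 5. Add edge {1,5}. Now deg[1]=0, deg[5]=2.
Step 2: smallest deg-1 vertex = 2, p_2 = 7. Add edge {2,7}. Now deg[2]=0, deg[7]=1.
Step 3: smallest deg-1 vertex = 4, p_3 = 5. Add edge {4,5}. Now deg[4]=0, deg[5]=1.
Step 4: smallest deg-1 vertex = 5, p_4 = 6. Add edge {5,6}. Now deg[5]=0, deg[6]=1.
Step 5: smallest deg-1 vertex = 6, p_5 = 8. Add edge {6,8}. Now deg[6]=0, deg[8]=1.
Step 6: smallest deg-1 vertex = 7, p_6 = 3. Add edge {3,7}. Now deg[7]=0, deg[3]=1.
Final: two remaining deg-1 vertices are 3, 8. Add edge {3,8}.

Answer: 1 5
2 7
4 5
5 6
6 8
3 7
3 8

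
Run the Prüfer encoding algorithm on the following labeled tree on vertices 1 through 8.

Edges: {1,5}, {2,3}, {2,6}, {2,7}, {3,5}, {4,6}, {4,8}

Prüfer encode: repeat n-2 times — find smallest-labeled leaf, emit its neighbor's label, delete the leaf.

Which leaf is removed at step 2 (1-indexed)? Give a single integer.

Answer: 5

Derivation:
Step 1: current leaves = {1,7,8}. Remove leaf 1 (neighbor: 5).
Step 2: current leaves = {5,7,8}. Remove leaf 5 (neighbor: 3).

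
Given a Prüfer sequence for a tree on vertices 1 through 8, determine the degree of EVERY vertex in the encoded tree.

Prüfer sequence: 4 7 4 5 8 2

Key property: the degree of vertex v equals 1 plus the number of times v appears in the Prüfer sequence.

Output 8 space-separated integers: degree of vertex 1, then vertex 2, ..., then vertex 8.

Answer: 1 2 1 3 2 1 2 2

Derivation:
p_1 = 4: count[4] becomes 1
p_2 = 7: count[7] becomes 1
p_3 = 4: count[4] becomes 2
p_4 = 5: count[5] becomes 1
p_5 = 8: count[8] becomes 1
p_6 = 2: count[2] becomes 1
Degrees (1 + count): deg[1]=1+0=1, deg[2]=1+1=2, deg[3]=1+0=1, deg[4]=1+2=3, deg[5]=1+1=2, deg[6]=1+0=1, deg[7]=1+1=2, deg[8]=1+1=2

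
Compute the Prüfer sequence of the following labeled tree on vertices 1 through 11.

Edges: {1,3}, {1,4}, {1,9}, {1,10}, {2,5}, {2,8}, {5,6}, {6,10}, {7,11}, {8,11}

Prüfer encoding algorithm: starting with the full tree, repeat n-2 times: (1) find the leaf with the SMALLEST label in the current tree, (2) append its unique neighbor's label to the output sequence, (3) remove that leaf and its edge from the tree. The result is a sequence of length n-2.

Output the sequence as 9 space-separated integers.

Step 1: leaves = {3,4,7,9}. Remove smallest leaf 3, emit neighbor 1.
Step 2: leaves = {4,7,9}. Remove smallest leaf 4, emit neighbor 1.
Step 3: leaves = {7,9}. Remove smallest leaf 7, emit neighbor 11.
Step 4: leaves = {9,11}. Remove smallest leaf 9, emit neighbor 1.
Step 5: leaves = {1,11}. Remove smallest leaf 1, emit neighbor 10.
Step 6: leaves = {10,11}. Remove smallest leaf 10, emit neighbor 6.
Step 7: leaves = {6,11}. Remove smallest leaf 6, emit neighbor 5.
Step 8: leaves = {5,11}. Remove smallest leaf 5, emit neighbor 2.
Step 9: leaves = {2,11}. Remove smallest leaf 2, emit neighbor 8.
Done: 2 vertices remain (8, 11). Sequence = [1 1 11 1 10 6 5 2 8]

Answer: 1 1 11 1 10 6 5 2 8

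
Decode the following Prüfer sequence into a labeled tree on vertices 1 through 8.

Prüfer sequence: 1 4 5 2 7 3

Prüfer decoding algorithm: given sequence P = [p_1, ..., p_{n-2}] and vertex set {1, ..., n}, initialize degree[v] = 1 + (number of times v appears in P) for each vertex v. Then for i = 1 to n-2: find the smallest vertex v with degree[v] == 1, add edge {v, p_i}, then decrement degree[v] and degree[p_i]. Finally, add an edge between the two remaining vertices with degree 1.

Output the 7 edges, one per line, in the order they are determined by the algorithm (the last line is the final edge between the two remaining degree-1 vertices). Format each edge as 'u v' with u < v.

Initial degrees: {1:2, 2:2, 3:2, 4:2, 5:2, 6:1, 7:2, 8:1}
Step 1: smallest deg-1 vertex = 6, p_1 = 1. Add edge {1,6}. Now deg[6]=0, deg[1]=1.
Step 2: smallest deg-1 vertex = 1, p_2 = 4. Add edge {1,4}. Now deg[1]=0, deg[4]=1.
Step 3: smallest deg-1 vertex = 4, p_3 = 5. Add edge {4,5}. Now deg[4]=0, deg[5]=1.
Step 4: smallest deg-1 vertex = 5, p_4 = 2. Add edge {2,5}. Now deg[5]=0, deg[2]=1.
Step 5: smallest deg-1 vertex = 2, p_5 = 7. Add edge {2,7}. Now deg[2]=0, deg[7]=1.
Step 6: smallest deg-1 vertex = 7, p_6 = 3. Add edge {3,7}. Now deg[7]=0, deg[3]=1.
Final: two remaining deg-1 vertices are 3, 8. Add edge {3,8}.

Answer: 1 6
1 4
4 5
2 5
2 7
3 7
3 8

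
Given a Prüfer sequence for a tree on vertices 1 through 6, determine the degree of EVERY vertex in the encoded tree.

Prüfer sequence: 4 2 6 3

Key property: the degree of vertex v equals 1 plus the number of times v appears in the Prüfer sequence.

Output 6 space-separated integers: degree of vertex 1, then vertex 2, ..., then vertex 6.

p_1 = 4: count[4] becomes 1
p_2 = 2: count[2] becomes 1
p_3 = 6: count[6] becomes 1
p_4 = 3: count[3] becomes 1
Degrees (1 + count): deg[1]=1+0=1, deg[2]=1+1=2, deg[3]=1+1=2, deg[4]=1+1=2, deg[5]=1+0=1, deg[6]=1+1=2

Answer: 1 2 2 2 1 2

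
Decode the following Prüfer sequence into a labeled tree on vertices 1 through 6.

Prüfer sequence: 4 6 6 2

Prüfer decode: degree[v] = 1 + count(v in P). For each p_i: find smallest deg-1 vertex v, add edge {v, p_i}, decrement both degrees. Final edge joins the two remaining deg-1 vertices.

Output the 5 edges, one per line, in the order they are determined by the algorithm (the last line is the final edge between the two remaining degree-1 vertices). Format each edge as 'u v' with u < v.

Answer: 1 4
3 6
4 6
2 5
2 6

Derivation:
Initial degrees: {1:1, 2:2, 3:1, 4:2, 5:1, 6:3}
Step 1: smallest deg-1 vertex = 1, p_1 = 4. Add edge {1,4}. Now deg[1]=0, deg[4]=1.
Step 2: smallest deg-1 vertex = 3, p_2 = 6. Add edge {3,6}. Now deg[3]=0, deg[6]=2.
Step 3: smallest deg-1 vertex = 4, p_3 = 6. Add edge {4,6}. Now deg[4]=0, deg[6]=1.
Step 4: smallest deg-1 vertex = 5, p_4 = 2. Add edge {2,5}. Now deg[5]=0, deg[2]=1.
Final: two remaining deg-1 vertices are 2, 6. Add edge {2,6}.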